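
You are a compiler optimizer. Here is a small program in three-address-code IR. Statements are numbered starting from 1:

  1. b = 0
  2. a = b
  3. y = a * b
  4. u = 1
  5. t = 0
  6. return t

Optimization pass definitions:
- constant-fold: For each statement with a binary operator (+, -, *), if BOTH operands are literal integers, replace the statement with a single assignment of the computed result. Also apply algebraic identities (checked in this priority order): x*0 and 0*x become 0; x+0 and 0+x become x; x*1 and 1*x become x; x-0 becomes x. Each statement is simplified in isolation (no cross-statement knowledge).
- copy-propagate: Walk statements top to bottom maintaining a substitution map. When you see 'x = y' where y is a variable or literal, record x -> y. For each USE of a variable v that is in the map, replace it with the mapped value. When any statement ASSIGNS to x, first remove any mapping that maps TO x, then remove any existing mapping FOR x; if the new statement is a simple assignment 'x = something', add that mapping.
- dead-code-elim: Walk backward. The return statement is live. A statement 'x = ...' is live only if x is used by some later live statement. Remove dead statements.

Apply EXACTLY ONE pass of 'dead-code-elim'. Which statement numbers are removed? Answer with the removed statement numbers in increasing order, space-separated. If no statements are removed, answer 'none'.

Answer: 1 2 3 4

Derivation:
Backward liveness scan:
Stmt 1 'b = 0': DEAD (b not in live set [])
Stmt 2 'a = b': DEAD (a not in live set [])
Stmt 3 'y = a * b': DEAD (y not in live set [])
Stmt 4 'u = 1': DEAD (u not in live set [])
Stmt 5 't = 0': KEEP (t is live); live-in = []
Stmt 6 'return t': KEEP (return); live-in = ['t']
Removed statement numbers: [1, 2, 3, 4]
Surviving IR:
  t = 0
  return t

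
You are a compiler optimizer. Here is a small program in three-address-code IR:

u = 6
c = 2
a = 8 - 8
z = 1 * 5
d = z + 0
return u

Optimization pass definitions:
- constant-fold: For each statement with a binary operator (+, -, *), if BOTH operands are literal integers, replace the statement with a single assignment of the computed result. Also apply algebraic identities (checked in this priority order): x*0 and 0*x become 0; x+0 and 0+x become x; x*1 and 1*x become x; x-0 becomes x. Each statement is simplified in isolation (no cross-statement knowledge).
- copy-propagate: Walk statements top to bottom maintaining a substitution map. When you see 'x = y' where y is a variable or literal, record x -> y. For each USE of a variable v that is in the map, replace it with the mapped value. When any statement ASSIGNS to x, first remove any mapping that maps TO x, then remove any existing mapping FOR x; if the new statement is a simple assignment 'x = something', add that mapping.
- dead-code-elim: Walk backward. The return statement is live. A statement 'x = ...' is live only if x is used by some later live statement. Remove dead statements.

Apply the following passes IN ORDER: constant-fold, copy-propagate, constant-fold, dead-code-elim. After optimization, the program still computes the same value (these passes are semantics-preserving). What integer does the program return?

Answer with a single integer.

Initial IR:
  u = 6
  c = 2
  a = 8 - 8
  z = 1 * 5
  d = z + 0
  return u
After constant-fold (6 stmts):
  u = 6
  c = 2
  a = 0
  z = 5
  d = z
  return u
After copy-propagate (6 stmts):
  u = 6
  c = 2
  a = 0
  z = 5
  d = 5
  return 6
After constant-fold (6 stmts):
  u = 6
  c = 2
  a = 0
  z = 5
  d = 5
  return 6
After dead-code-elim (1 stmts):
  return 6
Evaluate:
  u = 6  =>  u = 6
  c = 2  =>  c = 2
  a = 8 - 8  =>  a = 0
  z = 1 * 5  =>  z = 5
  d = z + 0  =>  d = 5
  return u = 6

Answer: 6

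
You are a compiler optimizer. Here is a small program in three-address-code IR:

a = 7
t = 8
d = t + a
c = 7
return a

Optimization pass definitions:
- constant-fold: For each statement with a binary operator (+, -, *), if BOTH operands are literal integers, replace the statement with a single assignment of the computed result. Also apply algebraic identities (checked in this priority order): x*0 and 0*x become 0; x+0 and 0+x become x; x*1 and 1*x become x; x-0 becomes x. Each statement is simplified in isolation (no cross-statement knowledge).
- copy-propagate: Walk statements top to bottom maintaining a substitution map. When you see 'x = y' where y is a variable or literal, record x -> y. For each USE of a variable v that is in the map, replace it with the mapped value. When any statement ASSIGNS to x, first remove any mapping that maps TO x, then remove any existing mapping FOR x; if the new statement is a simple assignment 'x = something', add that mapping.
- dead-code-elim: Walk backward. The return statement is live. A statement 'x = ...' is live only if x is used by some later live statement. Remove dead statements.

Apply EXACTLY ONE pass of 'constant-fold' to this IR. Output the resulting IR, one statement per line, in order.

Answer: a = 7
t = 8
d = t + a
c = 7
return a

Derivation:
Applying constant-fold statement-by-statement:
  [1] a = 7  (unchanged)
  [2] t = 8  (unchanged)
  [3] d = t + a  (unchanged)
  [4] c = 7  (unchanged)
  [5] return a  (unchanged)
Result (5 stmts):
  a = 7
  t = 8
  d = t + a
  c = 7
  return a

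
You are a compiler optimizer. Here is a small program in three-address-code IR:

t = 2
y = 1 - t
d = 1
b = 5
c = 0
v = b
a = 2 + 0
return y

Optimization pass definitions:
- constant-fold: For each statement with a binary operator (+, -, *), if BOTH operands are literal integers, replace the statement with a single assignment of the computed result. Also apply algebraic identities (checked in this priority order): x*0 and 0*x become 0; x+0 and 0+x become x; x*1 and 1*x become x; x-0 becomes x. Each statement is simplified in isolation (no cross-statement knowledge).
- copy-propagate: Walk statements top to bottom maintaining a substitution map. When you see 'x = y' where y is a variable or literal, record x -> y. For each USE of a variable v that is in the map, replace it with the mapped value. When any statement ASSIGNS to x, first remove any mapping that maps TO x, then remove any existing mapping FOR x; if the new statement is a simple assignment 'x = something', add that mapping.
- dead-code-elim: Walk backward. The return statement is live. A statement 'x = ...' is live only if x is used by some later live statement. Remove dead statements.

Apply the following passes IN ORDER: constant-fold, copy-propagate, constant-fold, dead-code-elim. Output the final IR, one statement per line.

Initial IR:
  t = 2
  y = 1 - t
  d = 1
  b = 5
  c = 0
  v = b
  a = 2 + 0
  return y
After constant-fold (8 stmts):
  t = 2
  y = 1 - t
  d = 1
  b = 5
  c = 0
  v = b
  a = 2
  return y
After copy-propagate (8 stmts):
  t = 2
  y = 1 - 2
  d = 1
  b = 5
  c = 0
  v = 5
  a = 2
  return y
After constant-fold (8 stmts):
  t = 2
  y = -1
  d = 1
  b = 5
  c = 0
  v = 5
  a = 2
  return y
After dead-code-elim (2 stmts):
  y = -1
  return y

Answer: y = -1
return y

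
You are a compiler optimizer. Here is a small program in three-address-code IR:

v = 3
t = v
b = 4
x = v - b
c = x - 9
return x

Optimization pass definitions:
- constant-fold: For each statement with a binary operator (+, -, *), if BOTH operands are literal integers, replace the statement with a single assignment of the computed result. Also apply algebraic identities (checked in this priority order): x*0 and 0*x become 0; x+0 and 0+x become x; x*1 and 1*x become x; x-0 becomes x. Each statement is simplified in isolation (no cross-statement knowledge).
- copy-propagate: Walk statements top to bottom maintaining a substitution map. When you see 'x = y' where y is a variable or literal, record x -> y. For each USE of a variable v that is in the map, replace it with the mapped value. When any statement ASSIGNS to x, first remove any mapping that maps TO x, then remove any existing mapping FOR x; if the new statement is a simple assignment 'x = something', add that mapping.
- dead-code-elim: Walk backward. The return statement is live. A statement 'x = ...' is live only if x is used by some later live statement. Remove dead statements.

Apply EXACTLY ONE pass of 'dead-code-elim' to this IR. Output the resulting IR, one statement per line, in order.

Applying dead-code-elim statement-by-statement:
  [6] return x  -> KEEP (return); live=['x']
  [5] c = x - 9  -> DEAD (c not live)
  [4] x = v - b  -> KEEP; live=['b', 'v']
  [3] b = 4  -> KEEP; live=['v']
  [2] t = v  -> DEAD (t not live)
  [1] v = 3  -> KEEP; live=[]
Result (4 stmts):
  v = 3
  b = 4
  x = v - b
  return x

Answer: v = 3
b = 4
x = v - b
return x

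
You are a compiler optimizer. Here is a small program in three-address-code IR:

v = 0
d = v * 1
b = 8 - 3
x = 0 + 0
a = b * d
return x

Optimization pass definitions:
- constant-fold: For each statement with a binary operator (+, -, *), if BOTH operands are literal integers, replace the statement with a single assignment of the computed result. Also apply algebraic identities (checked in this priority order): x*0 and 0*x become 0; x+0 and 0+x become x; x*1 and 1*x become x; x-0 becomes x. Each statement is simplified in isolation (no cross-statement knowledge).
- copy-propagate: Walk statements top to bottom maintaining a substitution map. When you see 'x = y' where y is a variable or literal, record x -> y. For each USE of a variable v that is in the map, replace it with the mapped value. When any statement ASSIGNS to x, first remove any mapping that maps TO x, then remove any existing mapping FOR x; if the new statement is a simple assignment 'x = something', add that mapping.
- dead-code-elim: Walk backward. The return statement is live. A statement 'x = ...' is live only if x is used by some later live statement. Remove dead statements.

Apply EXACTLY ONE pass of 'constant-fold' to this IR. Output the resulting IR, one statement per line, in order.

Answer: v = 0
d = v
b = 5
x = 0
a = b * d
return x

Derivation:
Applying constant-fold statement-by-statement:
  [1] v = 0  (unchanged)
  [2] d = v * 1  -> d = v
  [3] b = 8 - 3  -> b = 5
  [4] x = 0 + 0  -> x = 0
  [5] a = b * d  (unchanged)
  [6] return x  (unchanged)
Result (6 stmts):
  v = 0
  d = v
  b = 5
  x = 0
  a = b * d
  return x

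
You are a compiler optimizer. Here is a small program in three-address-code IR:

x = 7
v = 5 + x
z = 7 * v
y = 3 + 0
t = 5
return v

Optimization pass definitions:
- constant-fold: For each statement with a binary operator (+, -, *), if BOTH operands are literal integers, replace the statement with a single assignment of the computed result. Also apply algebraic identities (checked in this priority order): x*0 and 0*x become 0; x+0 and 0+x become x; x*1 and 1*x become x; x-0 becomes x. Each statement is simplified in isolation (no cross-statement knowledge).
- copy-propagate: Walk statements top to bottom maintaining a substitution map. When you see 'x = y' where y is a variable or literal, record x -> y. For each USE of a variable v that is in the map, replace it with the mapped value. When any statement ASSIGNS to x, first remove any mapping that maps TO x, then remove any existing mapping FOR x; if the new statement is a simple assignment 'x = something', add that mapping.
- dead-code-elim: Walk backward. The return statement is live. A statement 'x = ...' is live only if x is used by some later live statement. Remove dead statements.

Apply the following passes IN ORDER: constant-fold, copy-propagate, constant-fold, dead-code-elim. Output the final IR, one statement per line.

Answer: v = 12
return v

Derivation:
Initial IR:
  x = 7
  v = 5 + x
  z = 7 * v
  y = 3 + 0
  t = 5
  return v
After constant-fold (6 stmts):
  x = 7
  v = 5 + x
  z = 7 * v
  y = 3
  t = 5
  return v
After copy-propagate (6 stmts):
  x = 7
  v = 5 + 7
  z = 7 * v
  y = 3
  t = 5
  return v
After constant-fold (6 stmts):
  x = 7
  v = 12
  z = 7 * v
  y = 3
  t = 5
  return v
After dead-code-elim (2 stmts):
  v = 12
  return v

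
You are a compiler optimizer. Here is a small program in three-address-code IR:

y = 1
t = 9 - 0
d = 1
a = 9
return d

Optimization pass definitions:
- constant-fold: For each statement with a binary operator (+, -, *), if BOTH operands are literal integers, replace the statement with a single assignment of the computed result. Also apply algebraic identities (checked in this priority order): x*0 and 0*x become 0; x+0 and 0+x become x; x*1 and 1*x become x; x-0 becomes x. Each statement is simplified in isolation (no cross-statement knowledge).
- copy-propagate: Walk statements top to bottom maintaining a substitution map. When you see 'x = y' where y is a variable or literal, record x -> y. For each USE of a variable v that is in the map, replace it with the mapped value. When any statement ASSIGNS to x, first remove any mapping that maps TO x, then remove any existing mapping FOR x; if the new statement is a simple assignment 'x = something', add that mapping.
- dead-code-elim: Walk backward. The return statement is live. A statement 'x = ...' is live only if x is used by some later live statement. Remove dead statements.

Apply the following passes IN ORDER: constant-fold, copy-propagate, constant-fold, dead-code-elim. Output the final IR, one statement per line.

Initial IR:
  y = 1
  t = 9 - 0
  d = 1
  a = 9
  return d
After constant-fold (5 stmts):
  y = 1
  t = 9
  d = 1
  a = 9
  return d
After copy-propagate (5 stmts):
  y = 1
  t = 9
  d = 1
  a = 9
  return 1
After constant-fold (5 stmts):
  y = 1
  t = 9
  d = 1
  a = 9
  return 1
After dead-code-elim (1 stmts):
  return 1

Answer: return 1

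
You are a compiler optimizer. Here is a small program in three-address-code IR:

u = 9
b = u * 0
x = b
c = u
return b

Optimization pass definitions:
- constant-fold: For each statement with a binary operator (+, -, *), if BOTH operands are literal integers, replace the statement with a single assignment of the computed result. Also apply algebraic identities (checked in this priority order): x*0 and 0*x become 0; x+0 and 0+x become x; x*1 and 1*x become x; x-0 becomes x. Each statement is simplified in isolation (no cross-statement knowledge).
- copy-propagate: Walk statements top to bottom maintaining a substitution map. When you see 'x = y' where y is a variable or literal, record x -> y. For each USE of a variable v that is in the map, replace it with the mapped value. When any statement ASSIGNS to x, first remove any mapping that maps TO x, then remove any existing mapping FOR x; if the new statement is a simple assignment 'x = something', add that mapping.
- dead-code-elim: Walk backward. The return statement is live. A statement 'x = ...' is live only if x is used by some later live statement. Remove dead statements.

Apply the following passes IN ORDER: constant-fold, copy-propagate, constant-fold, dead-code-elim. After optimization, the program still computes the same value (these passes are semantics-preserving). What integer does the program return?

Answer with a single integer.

Initial IR:
  u = 9
  b = u * 0
  x = b
  c = u
  return b
After constant-fold (5 stmts):
  u = 9
  b = 0
  x = b
  c = u
  return b
After copy-propagate (5 stmts):
  u = 9
  b = 0
  x = 0
  c = 9
  return 0
After constant-fold (5 stmts):
  u = 9
  b = 0
  x = 0
  c = 9
  return 0
After dead-code-elim (1 stmts):
  return 0
Evaluate:
  u = 9  =>  u = 9
  b = u * 0  =>  b = 0
  x = b  =>  x = 0
  c = u  =>  c = 9
  return b = 0

Answer: 0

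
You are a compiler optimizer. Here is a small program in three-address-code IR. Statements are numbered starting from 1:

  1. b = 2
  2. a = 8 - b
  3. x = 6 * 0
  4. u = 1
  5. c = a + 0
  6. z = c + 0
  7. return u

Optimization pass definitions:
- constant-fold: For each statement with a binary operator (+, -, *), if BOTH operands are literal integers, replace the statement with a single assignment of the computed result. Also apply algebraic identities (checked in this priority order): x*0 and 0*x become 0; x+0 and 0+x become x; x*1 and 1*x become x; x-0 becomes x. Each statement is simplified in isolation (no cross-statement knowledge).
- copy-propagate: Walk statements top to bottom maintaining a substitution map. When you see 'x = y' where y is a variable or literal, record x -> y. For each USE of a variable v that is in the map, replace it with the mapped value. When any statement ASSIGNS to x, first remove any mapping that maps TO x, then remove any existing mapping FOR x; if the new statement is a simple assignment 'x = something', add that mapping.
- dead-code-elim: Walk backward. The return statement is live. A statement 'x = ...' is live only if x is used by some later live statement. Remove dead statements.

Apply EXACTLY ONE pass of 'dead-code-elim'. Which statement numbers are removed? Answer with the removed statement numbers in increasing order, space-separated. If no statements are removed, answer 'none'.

Backward liveness scan:
Stmt 1 'b = 2': DEAD (b not in live set [])
Stmt 2 'a = 8 - b': DEAD (a not in live set [])
Stmt 3 'x = 6 * 0': DEAD (x not in live set [])
Stmt 4 'u = 1': KEEP (u is live); live-in = []
Stmt 5 'c = a + 0': DEAD (c not in live set ['u'])
Stmt 6 'z = c + 0': DEAD (z not in live set ['u'])
Stmt 7 'return u': KEEP (return); live-in = ['u']
Removed statement numbers: [1, 2, 3, 5, 6]
Surviving IR:
  u = 1
  return u

Answer: 1 2 3 5 6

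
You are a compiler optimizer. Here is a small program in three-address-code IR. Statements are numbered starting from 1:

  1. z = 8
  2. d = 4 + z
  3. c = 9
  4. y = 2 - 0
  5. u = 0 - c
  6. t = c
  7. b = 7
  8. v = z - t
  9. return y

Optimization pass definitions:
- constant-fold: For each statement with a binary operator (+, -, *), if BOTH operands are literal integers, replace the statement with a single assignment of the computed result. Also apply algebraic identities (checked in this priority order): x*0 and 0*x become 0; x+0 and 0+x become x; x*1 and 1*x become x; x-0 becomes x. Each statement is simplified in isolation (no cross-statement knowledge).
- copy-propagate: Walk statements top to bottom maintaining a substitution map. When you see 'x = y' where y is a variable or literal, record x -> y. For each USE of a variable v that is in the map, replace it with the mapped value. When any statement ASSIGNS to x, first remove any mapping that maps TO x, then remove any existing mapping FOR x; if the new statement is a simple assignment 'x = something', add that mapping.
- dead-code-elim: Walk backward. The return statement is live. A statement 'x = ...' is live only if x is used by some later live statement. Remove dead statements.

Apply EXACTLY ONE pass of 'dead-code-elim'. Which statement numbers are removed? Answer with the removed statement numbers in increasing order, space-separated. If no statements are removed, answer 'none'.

Answer: 1 2 3 5 6 7 8

Derivation:
Backward liveness scan:
Stmt 1 'z = 8': DEAD (z not in live set [])
Stmt 2 'd = 4 + z': DEAD (d not in live set [])
Stmt 3 'c = 9': DEAD (c not in live set [])
Stmt 4 'y = 2 - 0': KEEP (y is live); live-in = []
Stmt 5 'u = 0 - c': DEAD (u not in live set ['y'])
Stmt 6 't = c': DEAD (t not in live set ['y'])
Stmt 7 'b = 7': DEAD (b not in live set ['y'])
Stmt 8 'v = z - t': DEAD (v not in live set ['y'])
Stmt 9 'return y': KEEP (return); live-in = ['y']
Removed statement numbers: [1, 2, 3, 5, 6, 7, 8]
Surviving IR:
  y = 2 - 0
  return y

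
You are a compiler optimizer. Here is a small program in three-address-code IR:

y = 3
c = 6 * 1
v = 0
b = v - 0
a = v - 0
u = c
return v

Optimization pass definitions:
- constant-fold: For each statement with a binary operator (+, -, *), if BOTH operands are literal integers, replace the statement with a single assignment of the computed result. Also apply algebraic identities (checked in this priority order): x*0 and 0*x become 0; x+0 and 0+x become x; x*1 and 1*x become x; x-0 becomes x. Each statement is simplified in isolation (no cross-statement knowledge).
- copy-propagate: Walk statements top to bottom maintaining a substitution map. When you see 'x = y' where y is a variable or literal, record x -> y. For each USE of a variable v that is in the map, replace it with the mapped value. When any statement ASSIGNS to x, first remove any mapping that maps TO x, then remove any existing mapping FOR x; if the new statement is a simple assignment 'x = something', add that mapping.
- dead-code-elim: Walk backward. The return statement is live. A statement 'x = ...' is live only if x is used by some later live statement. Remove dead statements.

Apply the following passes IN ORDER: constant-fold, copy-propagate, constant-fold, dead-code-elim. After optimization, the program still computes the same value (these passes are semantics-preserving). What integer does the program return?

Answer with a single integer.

Initial IR:
  y = 3
  c = 6 * 1
  v = 0
  b = v - 0
  a = v - 0
  u = c
  return v
After constant-fold (7 stmts):
  y = 3
  c = 6
  v = 0
  b = v
  a = v
  u = c
  return v
After copy-propagate (7 stmts):
  y = 3
  c = 6
  v = 0
  b = 0
  a = 0
  u = 6
  return 0
After constant-fold (7 stmts):
  y = 3
  c = 6
  v = 0
  b = 0
  a = 0
  u = 6
  return 0
After dead-code-elim (1 stmts):
  return 0
Evaluate:
  y = 3  =>  y = 3
  c = 6 * 1  =>  c = 6
  v = 0  =>  v = 0
  b = v - 0  =>  b = 0
  a = v - 0  =>  a = 0
  u = c  =>  u = 6
  return v = 0

Answer: 0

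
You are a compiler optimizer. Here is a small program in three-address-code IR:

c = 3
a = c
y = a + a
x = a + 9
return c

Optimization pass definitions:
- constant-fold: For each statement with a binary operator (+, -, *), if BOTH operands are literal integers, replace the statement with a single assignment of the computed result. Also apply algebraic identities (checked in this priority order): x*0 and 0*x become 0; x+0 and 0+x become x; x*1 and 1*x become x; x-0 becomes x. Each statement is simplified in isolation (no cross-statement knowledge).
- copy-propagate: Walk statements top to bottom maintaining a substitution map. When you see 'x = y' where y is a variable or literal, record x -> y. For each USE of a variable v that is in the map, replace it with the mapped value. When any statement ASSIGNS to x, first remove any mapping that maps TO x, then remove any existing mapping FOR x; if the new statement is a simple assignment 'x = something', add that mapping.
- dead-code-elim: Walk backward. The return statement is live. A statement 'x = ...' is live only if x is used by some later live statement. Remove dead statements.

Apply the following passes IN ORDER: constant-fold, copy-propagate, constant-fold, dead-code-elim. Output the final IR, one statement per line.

Answer: return 3

Derivation:
Initial IR:
  c = 3
  a = c
  y = a + a
  x = a + 9
  return c
After constant-fold (5 stmts):
  c = 3
  a = c
  y = a + a
  x = a + 9
  return c
After copy-propagate (5 stmts):
  c = 3
  a = 3
  y = 3 + 3
  x = 3 + 9
  return 3
After constant-fold (5 stmts):
  c = 3
  a = 3
  y = 6
  x = 12
  return 3
After dead-code-elim (1 stmts):
  return 3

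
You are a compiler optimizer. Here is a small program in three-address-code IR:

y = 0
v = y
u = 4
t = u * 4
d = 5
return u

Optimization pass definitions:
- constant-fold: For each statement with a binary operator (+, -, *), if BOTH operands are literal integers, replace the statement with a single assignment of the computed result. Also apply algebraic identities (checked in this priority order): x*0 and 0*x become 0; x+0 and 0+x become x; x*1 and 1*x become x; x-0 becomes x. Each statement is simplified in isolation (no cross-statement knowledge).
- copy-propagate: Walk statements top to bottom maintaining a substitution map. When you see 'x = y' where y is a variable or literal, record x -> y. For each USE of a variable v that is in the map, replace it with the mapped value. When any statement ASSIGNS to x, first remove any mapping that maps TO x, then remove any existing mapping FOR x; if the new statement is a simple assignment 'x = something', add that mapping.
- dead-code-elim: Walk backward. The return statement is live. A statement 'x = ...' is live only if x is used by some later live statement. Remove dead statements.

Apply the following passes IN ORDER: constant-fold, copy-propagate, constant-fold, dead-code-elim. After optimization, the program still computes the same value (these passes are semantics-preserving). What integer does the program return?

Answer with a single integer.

Answer: 4

Derivation:
Initial IR:
  y = 0
  v = y
  u = 4
  t = u * 4
  d = 5
  return u
After constant-fold (6 stmts):
  y = 0
  v = y
  u = 4
  t = u * 4
  d = 5
  return u
After copy-propagate (6 stmts):
  y = 0
  v = 0
  u = 4
  t = 4 * 4
  d = 5
  return 4
After constant-fold (6 stmts):
  y = 0
  v = 0
  u = 4
  t = 16
  d = 5
  return 4
After dead-code-elim (1 stmts):
  return 4
Evaluate:
  y = 0  =>  y = 0
  v = y  =>  v = 0
  u = 4  =>  u = 4
  t = u * 4  =>  t = 16
  d = 5  =>  d = 5
  return u = 4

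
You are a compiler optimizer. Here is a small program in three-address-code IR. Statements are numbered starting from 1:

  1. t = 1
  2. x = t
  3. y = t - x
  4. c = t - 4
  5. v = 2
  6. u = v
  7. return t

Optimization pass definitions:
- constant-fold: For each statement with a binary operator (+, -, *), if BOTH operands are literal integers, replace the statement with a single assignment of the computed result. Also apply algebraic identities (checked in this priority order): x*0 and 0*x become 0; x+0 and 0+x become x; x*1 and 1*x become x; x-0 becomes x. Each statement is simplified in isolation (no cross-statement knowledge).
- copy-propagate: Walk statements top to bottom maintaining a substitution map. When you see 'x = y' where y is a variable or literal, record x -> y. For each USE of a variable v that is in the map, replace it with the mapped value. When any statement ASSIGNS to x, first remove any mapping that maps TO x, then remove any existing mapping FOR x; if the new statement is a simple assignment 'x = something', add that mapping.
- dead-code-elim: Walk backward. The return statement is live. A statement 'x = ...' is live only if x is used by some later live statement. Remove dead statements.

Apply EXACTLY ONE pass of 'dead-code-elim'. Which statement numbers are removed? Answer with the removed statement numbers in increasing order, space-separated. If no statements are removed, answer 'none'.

Answer: 2 3 4 5 6

Derivation:
Backward liveness scan:
Stmt 1 't = 1': KEEP (t is live); live-in = []
Stmt 2 'x = t': DEAD (x not in live set ['t'])
Stmt 3 'y = t - x': DEAD (y not in live set ['t'])
Stmt 4 'c = t - 4': DEAD (c not in live set ['t'])
Stmt 5 'v = 2': DEAD (v not in live set ['t'])
Stmt 6 'u = v': DEAD (u not in live set ['t'])
Stmt 7 'return t': KEEP (return); live-in = ['t']
Removed statement numbers: [2, 3, 4, 5, 6]
Surviving IR:
  t = 1
  return t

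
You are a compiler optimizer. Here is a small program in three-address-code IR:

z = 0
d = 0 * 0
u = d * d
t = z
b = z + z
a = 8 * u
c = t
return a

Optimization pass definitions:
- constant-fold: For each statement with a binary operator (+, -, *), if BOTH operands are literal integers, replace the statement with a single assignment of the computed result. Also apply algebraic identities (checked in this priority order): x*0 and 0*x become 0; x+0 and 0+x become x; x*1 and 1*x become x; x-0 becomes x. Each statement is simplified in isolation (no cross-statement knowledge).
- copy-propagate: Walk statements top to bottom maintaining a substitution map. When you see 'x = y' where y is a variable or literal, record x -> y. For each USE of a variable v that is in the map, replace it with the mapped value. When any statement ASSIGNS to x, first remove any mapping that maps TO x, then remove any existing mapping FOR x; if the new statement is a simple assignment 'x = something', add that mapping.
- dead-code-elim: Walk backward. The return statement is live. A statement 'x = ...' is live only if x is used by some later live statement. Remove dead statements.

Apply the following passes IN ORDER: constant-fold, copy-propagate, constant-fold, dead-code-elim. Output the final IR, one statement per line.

Answer: u = 0
a = 8 * u
return a

Derivation:
Initial IR:
  z = 0
  d = 0 * 0
  u = d * d
  t = z
  b = z + z
  a = 8 * u
  c = t
  return a
After constant-fold (8 stmts):
  z = 0
  d = 0
  u = d * d
  t = z
  b = z + z
  a = 8 * u
  c = t
  return a
After copy-propagate (8 stmts):
  z = 0
  d = 0
  u = 0 * 0
  t = 0
  b = 0 + 0
  a = 8 * u
  c = 0
  return a
After constant-fold (8 stmts):
  z = 0
  d = 0
  u = 0
  t = 0
  b = 0
  a = 8 * u
  c = 0
  return a
After dead-code-elim (3 stmts):
  u = 0
  a = 8 * u
  return a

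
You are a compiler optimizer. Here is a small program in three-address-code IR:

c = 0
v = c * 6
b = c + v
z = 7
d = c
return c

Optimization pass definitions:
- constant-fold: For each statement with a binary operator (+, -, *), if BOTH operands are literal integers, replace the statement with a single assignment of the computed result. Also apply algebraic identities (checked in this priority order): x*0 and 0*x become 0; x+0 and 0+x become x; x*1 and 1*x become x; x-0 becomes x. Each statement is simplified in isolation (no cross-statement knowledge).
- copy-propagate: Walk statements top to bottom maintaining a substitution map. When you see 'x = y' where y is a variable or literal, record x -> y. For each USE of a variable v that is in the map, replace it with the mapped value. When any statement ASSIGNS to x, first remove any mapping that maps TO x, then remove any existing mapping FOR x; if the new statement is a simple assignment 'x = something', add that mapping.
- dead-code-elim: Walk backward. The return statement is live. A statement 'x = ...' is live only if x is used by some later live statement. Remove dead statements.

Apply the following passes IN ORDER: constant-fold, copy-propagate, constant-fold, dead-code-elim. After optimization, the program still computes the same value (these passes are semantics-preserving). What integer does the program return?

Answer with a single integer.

Answer: 0

Derivation:
Initial IR:
  c = 0
  v = c * 6
  b = c + v
  z = 7
  d = c
  return c
After constant-fold (6 stmts):
  c = 0
  v = c * 6
  b = c + v
  z = 7
  d = c
  return c
After copy-propagate (6 stmts):
  c = 0
  v = 0 * 6
  b = 0 + v
  z = 7
  d = 0
  return 0
After constant-fold (6 stmts):
  c = 0
  v = 0
  b = v
  z = 7
  d = 0
  return 0
After dead-code-elim (1 stmts):
  return 0
Evaluate:
  c = 0  =>  c = 0
  v = c * 6  =>  v = 0
  b = c + v  =>  b = 0
  z = 7  =>  z = 7
  d = c  =>  d = 0
  return c = 0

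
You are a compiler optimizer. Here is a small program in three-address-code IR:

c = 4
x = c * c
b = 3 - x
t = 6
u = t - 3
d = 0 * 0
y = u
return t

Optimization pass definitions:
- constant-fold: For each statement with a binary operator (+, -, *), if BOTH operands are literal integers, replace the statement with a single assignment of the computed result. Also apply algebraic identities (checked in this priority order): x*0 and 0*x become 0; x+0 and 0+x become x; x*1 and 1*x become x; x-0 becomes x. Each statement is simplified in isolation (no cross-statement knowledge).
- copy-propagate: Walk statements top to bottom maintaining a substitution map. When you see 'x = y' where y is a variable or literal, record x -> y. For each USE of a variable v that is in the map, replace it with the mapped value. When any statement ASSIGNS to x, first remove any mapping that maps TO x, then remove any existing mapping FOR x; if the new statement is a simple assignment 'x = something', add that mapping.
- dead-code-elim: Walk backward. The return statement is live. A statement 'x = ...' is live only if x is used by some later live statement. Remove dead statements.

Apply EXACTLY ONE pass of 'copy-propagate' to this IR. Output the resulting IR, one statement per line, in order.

Answer: c = 4
x = 4 * 4
b = 3 - x
t = 6
u = 6 - 3
d = 0 * 0
y = u
return 6

Derivation:
Applying copy-propagate statement-by-statement:
  [1] c = 4  (unchanged)
  [2] x = c * c  -> x = 4 * 4
  [3] b = 3 - x  (unchanged)
  [4] t = 6  (unchanged)
  [5] u = t - 3  -> u = 6 - 3
  [6] d = 0 * 0  (unchanged)
  [7] y = u  (unchanged)
  [8] return t  -> return 6
Result (8 stmts):
  c = 4
  x = 4 * 4
  b = 3 - x
  t = 6
  u = 6 - 3
  d = 0 * 0
  y = u
  return 6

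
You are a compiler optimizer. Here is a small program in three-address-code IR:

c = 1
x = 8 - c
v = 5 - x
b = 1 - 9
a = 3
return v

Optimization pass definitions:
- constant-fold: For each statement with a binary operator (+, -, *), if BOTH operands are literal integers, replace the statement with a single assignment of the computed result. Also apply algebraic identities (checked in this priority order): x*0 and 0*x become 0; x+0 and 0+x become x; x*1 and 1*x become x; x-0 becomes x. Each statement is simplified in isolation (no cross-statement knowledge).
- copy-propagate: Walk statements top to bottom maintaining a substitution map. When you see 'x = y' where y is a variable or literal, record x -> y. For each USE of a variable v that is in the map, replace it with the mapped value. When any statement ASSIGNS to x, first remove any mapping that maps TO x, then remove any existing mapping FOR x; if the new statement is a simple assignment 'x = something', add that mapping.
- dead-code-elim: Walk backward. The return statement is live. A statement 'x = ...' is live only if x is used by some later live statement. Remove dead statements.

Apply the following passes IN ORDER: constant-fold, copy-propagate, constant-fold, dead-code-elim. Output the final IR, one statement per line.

Answer: x = 7
v = 5 - x
return v

Derivation:
Initial IR:
  c = 1
  x = 8 - c
  v = 5 - x
  b = 1 - 9
  a = 3
  return v
After constant-fold (6 stmts):
  c = 1
  x = 8 - c
  v = 5 - x
  b = -8
  a = 3
  return v
After copy-propagate (6 stmts):
  c = 1
  x = 8 - 1
  v = 5 - x
  b = -8
  a = 3
  return v
After constant-fold (6 stmts):
  c = 1
  x = 7
  v = 5 - x
  b = -8
  a = 3
  return v
After dead-code-elim (3 stmts):
  x = 7
  v = 5 - x
  return v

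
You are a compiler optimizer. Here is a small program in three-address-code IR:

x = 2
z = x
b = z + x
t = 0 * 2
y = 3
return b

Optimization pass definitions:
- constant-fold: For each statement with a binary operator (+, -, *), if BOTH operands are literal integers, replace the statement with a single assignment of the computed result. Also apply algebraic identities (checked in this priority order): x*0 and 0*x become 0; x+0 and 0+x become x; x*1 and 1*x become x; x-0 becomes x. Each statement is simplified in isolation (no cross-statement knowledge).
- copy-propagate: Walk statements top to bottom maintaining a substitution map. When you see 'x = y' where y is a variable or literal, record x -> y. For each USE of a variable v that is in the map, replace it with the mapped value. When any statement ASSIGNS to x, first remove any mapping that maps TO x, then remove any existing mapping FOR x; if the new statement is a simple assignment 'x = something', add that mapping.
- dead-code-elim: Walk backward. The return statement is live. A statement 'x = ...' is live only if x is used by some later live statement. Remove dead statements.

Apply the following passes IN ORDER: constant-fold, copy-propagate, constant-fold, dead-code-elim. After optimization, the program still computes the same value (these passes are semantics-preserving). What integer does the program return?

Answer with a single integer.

Answer: 4

Derivation:
Initial IR:
  x = 2
  z = x
  b = z + x
  t = 0 * 2
  y = 3
  return b
After constant-fold (6 stmts):
  x = 2
  z = x
  b = z + x
  t = 0
  y = 3
  return b
After copy-propagate (6 stmts):
  x = 2
  z = 2
  b = 2 + 2
  t = 0
  y = 3
  return b
After constant-fold (6 stmts):
  x = 2
  z = 2
  b = 4
  t = 0
  y = 3
  return b
After dead-code-elim (2 stmts):
  b = 4
  return b
Evaluate:
  x = 2  =>  x = 2
  z = x  =>  z = 2
  b = z + x  =>  b = 4
  t = 0 * 2  =>  t = 0
  y = 3  =>  y = 3
  return b = 4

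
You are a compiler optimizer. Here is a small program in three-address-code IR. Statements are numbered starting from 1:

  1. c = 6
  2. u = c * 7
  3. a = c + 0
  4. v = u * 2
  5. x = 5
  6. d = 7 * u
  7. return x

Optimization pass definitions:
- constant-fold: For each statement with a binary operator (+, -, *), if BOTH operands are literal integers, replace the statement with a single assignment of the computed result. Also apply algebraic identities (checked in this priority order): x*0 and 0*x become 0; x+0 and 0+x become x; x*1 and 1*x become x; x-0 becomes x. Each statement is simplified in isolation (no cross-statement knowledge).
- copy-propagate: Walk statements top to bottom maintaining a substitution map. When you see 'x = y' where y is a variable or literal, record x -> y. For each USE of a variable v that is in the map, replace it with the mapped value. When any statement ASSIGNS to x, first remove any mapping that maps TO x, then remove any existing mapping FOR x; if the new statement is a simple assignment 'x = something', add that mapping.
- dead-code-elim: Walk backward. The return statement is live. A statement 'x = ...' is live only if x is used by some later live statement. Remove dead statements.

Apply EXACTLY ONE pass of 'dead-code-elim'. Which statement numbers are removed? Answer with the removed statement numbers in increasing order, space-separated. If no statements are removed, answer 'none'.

Backward liveness scan:
Stmt 1 'c = 6': DEAD (c not in live set [])
Stmt 2 'u = c * 7': DEAD (u not in live set [])
Stmt 3 'a = c + 0': DEAD (a not in live set [])
Stmt 4 'v = u * 2': DEAD (v not in live set [])
Stmt 5 'x = 5': KEEP (x is live); live-in = []
Stmt 6 'd = 7 * u': DEAD (d not in live set ['x'])
Stmt 7 'return x': KEEP (return); live-in = ['x']
Removed statement numbers: [1, 2, 3, 4, 6]
Surviving IR:
  x = 5
  return x

Answer: 1 2 3 4 6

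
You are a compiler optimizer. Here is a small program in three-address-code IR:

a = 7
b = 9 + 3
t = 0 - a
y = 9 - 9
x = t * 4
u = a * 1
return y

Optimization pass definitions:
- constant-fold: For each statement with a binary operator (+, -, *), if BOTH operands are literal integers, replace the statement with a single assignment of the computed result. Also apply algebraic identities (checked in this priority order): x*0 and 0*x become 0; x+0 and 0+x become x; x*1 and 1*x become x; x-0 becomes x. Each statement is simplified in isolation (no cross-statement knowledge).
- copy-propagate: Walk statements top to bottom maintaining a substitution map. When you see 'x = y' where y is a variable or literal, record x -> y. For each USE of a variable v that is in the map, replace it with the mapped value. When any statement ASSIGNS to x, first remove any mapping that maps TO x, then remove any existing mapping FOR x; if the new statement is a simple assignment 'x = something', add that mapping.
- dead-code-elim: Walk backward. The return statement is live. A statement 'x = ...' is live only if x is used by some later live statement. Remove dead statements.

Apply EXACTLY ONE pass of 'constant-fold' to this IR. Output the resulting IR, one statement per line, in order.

Applying constant-fold statement-by-statement:
  [1] a = 7  (unchanged)
  [2] b = 9 + 3  -> b = 12
  [3] t = 0 - a  (unchanged)
  [4] y = 9 - 9  -> y = 0
  [5] x = t * 4  (unchanged)
  [6] u = a * 1  -> u = a
  [7] return y  (unchanged)
Result (7 stmts):
  a = 7
  b = 12
  t = 0 - a
  y = 0
  x = t * 4
  u = a
  return y

Answer: a = 7
b = 12
t = 0 - a
y = 0
x = t * 4
u = a
return y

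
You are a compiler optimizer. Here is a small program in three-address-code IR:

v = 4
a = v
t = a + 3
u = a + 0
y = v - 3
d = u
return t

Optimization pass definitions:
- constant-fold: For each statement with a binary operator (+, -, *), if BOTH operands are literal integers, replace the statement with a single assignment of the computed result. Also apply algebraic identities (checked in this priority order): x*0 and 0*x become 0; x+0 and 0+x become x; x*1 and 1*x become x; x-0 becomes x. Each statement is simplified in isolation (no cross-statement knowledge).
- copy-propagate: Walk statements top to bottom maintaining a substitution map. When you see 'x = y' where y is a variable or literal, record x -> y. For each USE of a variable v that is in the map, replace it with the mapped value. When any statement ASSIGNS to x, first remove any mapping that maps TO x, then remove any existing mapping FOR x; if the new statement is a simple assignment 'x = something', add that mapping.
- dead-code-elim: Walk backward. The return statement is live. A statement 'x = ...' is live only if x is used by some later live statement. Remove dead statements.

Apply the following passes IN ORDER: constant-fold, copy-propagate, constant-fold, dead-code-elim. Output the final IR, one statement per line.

Initial IR:
  v = 4
  a = v
  t = a + 3
  u = a + 0
  y = v - 3
  d = u
  return t
After constant-fold (7 stmts):
  v = 4
  a = v
  t = a + 3
  u = a
  y = v - 3
  d = u
  return t
After copy-propagate (7 stmts):
  v = 4
  a = 4
  t = 4 + 3
  u = 4
  y = 4 - 3
  d = 4
  return t
After constant-fold (7 stmts):
  v = 4
  a = 4
  t = 7
  u = 4
  y = 1
  d = 4
  return t
After dead-code-elim (2 stmts):
  t = 7
  return t

Answer: t = 7
return t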